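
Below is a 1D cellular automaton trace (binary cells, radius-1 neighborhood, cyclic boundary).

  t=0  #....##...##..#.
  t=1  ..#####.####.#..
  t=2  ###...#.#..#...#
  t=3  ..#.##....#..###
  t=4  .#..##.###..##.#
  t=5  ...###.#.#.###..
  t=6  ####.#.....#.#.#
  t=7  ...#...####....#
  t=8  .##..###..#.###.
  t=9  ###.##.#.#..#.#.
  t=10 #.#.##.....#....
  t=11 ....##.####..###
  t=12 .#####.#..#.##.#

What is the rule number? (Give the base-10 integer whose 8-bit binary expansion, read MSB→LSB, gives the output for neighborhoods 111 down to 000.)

75

  nb ###: next=.  (t=1,i=3, bit7=0)
  nb ##.: next=#  (t=0,i=6, bit6=1)
  nb #.#: next=.  (t=0,i=15, bit5=0)
  nb #..: next=.  (t=0,i=1, bit4=0)
  nb .##: next=#  (t=0,i=5, bit3=1)
  nb .#.: next=.  (t=0,i=0, bit2=0)
  nb ..#: next=#  (t=0,i=4, bit1=1)
  nb ...: next=#  (t=0,i=2, bit0=1)
  bits 01001011 = 75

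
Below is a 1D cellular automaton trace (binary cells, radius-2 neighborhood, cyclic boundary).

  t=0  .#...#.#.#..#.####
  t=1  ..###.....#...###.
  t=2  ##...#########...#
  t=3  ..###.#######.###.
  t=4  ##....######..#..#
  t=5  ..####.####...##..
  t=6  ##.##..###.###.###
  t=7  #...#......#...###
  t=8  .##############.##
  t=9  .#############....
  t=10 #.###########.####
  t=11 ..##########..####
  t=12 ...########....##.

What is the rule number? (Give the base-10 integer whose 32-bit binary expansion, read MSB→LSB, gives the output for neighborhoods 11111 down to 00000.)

  #####|#  b31=1 t=2,i=7
  ####.|#  b30=1 t=0,i=16
  ###.#|.  b29=0 t=0,i=17
  ###..|.  b28=0 t=1,i=4
  ##.##|.  b27=0 t=3,i=5
  ##.#.|.  b26=0 t=0,i=0
  ##..#|.  b25=0 t=4,i=12
  ##...|#  b24=1 t=1,i=5
  #.###|#  b23=1 t=0,i=14
  #.##.|.  b22=0 t=6,i=3
  #.#.#|.  b21=0 t=0,i=7
  #.#..|.  b20=0 t=0,i=1
  #..##|.  b19=0 t=4,i=16
  #..#.|.  b18=0 t=0,i=11
  #...#|#  b17=1 t=0,i=3
  #....|#  b16=1 t=1,i=6
  .####|#  b15=1 t=0,i=15
  .###.|.  b14=0 t=1,i=3
  .##.#|.  b13=0 t=8,i=17
  .##..|#  b12=1 t=5,i=15
  .#.##|.  b11=0 t=0,i=13
  .#.#.|.  b10=0 t=0,i=6
  .#..#|#  b9=1 t=0,i=10
  .#...|#  b8=1 t=0,i=2
  ..###|.  b7=0 t=1,i=2
  ..##.|.  b6=0 t=5,i=14
  ..#.#|.  b5=0 t=0,i=5
  ..#..|#  b4=1 t=1,i=10
  ...##|#  b3=1 t=1,i=1
  ...#.|#  b2=1 t=0,i=4
  ....#|#  b1=1 t=1,i=8
  .....|#  b0=1 t=1,i=7
  bits 11000001100000111001001100011111 = 3246625567

3246625567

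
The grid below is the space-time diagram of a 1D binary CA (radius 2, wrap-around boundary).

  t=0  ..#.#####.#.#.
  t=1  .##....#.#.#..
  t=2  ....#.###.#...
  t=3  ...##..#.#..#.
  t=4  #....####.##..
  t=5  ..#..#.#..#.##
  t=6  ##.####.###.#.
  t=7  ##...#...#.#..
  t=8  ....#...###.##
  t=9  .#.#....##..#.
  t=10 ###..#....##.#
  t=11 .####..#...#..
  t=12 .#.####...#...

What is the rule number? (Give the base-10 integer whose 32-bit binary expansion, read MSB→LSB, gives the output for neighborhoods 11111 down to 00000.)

  [31] ##### => .  t=0,i=6
  [30] ####. => #  t=0,i=7
  [29] ###.# => .  t=0,i=8
  [28] ###.. => #  t=10,i=2
  [27] ##.## => .  t=4,i=9
  [26] ##.#. => #  t=0,i=9
  [25] ##..# => #  t=3,i=5
  [24] ##... => .  t=1,i=3
  [23] #.### => .  t=0,i=4
  [22] #.##. => #  t=4,i=10
  [21] #.#.# => .  t=0,i=10
  [20] #.#.. => .  t=0,i=12
  [19] #..## => #  t=7,i=13
  [18] #..#. => #  t=3,i=6
  [17] #...# => .  t=0,i=0
  [16] #.... => #  t=1,i=4
  [15] .#### => .  t=0,i=5
  [14] .###. => #  t=2,i=7
  [13] .##.# => #  t=6,i=1
  [12] .##.. => .  t=1,i=2
  [11] .#.## => .  t=0,i=3
  [10] .#.#. => #  t=0,i=11
  [9] .#..# => #  t=3,i=10
  [8] .#... => .  t=0,i=13
  [7] ..### => #  t=4,i=5
  [6] ..##. => .  t=1,i=1
  [5] ..#.# => #  t=0,i=2
  [4] ..#.. => .  t=3,i=12
  [3] ...## => .  t=1,i=0
  [2] ...#. => #  t=0,i=1
  [1] ....# => .  t=1,i=5
  [0] ..... => .  t=2,i=0
  bits 01010110010011010110011010100100 = 1447913124

1447913124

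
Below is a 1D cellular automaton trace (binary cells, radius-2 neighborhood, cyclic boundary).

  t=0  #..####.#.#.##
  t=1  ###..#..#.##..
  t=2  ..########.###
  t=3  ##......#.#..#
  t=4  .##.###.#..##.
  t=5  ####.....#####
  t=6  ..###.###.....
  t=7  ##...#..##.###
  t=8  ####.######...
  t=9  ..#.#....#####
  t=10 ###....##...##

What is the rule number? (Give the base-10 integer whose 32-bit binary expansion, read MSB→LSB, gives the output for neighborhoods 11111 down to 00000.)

1529756283

  ##### -> .   bit 31 = 0  t=2,i=4
  ####. -> #   bit 30 = 1  t=0,i=5
  ###.# -> .   bit 29 = 0  t=0,i=6
  ###.. -> #   bit 28 = 1  t=0,i=0
  ##.## -> #   bit 27 = 1  t=2,i=10
  ##.#. -> .   bit 26 = 0  t=0,i=7
  ##..# -> #   bit 25 = 1  t=0,i=1
  ##... -> #   bit 24 = 1  t=3,i=2
  #.### -> .   bit 23 = 0  t=0,i=12
  #.##. -> .   bit 22 = 0  t=1,i=10
  #.#.# -> #   bit 21 = 1  t=0,i=8
  #.#.. -> .   bit 20 = 0  t=3,i=10
  #..## -> #   bit 19 = 1  t=0,i=2
  #..#. -> #   bit 18 = 1  t=1,i=4
  #...# -> #   bit 17 = 1  t=7,i=3
  #.... -> .   bit 16 = 0  t=3,i=3
  .#### -> .   bit 15 = 0  t=0,i=4
  .###. -> .   bit 14 = 0  t=0,i=13
  .##.# -> #   bit 13 = 1  t=4,i=2
  .##.. -> #   bit 12 = 1  t=1,i=11
  .#.## -> #   bit 11 = 1  t=0,i=11
  .#.#. -> .   bit 10 = 0  t=0,i=9
  .#..# -> #   bit 9 = 1  t=1,i=6
  .#... -> .   bit 8 = 0  t=9,i=5
  ..### -> .   bit 7 = 0  t=0,i=3
  ..##. -> #   bit 6 = 1  t=4,i=1
  ..#.# -> #   bit 5 = 1  t=1,i=8
  ..#.. -> #   bit 4 = 1  t=1,i=5
  ...## -> #   bit 3 = 1  t=5,i=8
  ...#. -> .   bit 2 = 0  t=3,i=7
  ....# -> #   bit 1 = 1  t=3,i=6
  ..... -> #   bit 0 = 1  t=3,i=4
  bits 01011011001011100011101001111011 = 1529756283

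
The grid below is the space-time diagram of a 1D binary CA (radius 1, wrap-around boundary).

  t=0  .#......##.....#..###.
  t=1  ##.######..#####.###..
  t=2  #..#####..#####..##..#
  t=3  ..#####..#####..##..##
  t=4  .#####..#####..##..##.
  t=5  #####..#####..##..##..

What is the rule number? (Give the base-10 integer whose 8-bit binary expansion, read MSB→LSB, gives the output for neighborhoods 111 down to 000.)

  ### -> #   bit 7 = 1  t=0,i=19
  ##. -> .   bit 6 = 0  t=0,i=9
  #.# -> .   bit 5 = 0  t=1,i=2
  #.. -> .   bit 4 = 0  t=0,i=2
  .## -> #   bit 3 = 1  t=0,i=8
  .#. -> #   bit 2 = 1  t=0,i=1
  ..# -> #   bit 1 = 1  t=0,i=0
  ... -> #   bit 0 = 1  t=0,i=3
  bits 10001111 = 143

143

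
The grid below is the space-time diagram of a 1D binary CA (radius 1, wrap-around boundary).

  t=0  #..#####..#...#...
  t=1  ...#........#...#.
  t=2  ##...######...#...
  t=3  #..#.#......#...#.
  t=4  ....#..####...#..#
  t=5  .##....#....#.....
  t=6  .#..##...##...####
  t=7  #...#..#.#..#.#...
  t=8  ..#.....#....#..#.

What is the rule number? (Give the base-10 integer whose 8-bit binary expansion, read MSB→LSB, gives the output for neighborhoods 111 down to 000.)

41

  ###|.  b7=0 t=0,i=4
  ##.|.  b6=0 t=0,i=7
  #.#|#  b5=1 t=3,i=4
  #..|.  b4=0 t=0,i=1
  .##|#  b3=1 t=0,i=3
  .#.|.  b2=0 t=0,i=0
  ..#|.  b1=0 t=0,i=2
  ...|#  b0=1 t=0,i=12
  bits 00101001 = 41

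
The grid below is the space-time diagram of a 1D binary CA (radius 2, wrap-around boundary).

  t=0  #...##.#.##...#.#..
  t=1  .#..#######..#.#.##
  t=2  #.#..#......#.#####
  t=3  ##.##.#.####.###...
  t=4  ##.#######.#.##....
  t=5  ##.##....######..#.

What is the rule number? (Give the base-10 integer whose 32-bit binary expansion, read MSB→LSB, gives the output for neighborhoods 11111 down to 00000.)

  nb #####: next=.  (t=1,i=6, bit31=0)
  nb ####.: next=.  (t=1,i=9, bit30=0)
  nb ###.#: next=#  (t=2,i=0, bit29=1)
  nb ###..: next=.  (t=1,i=10, bit28=0)
  nb ##.##: next=.  (t=3,i=2, bit27=0)
  nb ##.#.: next=#  (t=0,i=6, bit26=1)
  nb ##..#: next=.  (t=1,i=11, bit25=0)
  nb ##...: next=.  (t=0,i=11, bit24=0)
  nb #.###: next=#  (t=2,i=14, bit23=1)
  nb #.##.: next=#  (t=0,i=9, bit22=1)
  nb #.#.#: next=#  (t=0,i=7, bit21=1)
  nb #.#..: next=.  (t=0,i=16, bit20=0)
  nb #..##: next=.  (t=1,i=3, bit19=0)
  nb #..#.: next=#  (t=0,i=18, bit18=1)
  nb #...#: next=.  (t=0,i=2, bit17=0)
  nb #....: next=.  (t=2,i=7, bit16=0)
  nb .####: next=#  (t=1,i=5, bit15=1)
  nb .###.: next=#  (t=3,i=14, bit14=1)
  nb .##.#: next=#  (t=0,i=5, bit13=1)
  nb .##..: next=#  (t=0,i=10, bit12=1)
  nb .#.##: next=#  (t=0,i=8, bit11=1)
  nb .#.#.: next=#  (t=0,i=15, bit10=1)
  nb .#..#: next=#  (t=0,i=17, bit9=1)
  nb .#...: next=#  (t=0,i=1, bit8=1)
  nb ..###: next=.  (t=1,i=4, bit7=0)
  nb ..##.: next=#  (t=0,i=4, bit6=1)
  nb ..#.#: next=.  (t=0,i=14, bit5=0)
  nb ..#..: next=.  (t=0,i=0, bit4=0)
  nb ...##: next=.  (t=0,i=3, bit3=0)
  nb ...#.: next=#  (t=0,i=13, bit2=1)
  nb ....#: next=#  (t=2,i=10, bit1=1)
  nb .....: next=#  (t=2,i=8, bit0=1)
  bits 00100100111001001111111101000111 = 618987335

618987335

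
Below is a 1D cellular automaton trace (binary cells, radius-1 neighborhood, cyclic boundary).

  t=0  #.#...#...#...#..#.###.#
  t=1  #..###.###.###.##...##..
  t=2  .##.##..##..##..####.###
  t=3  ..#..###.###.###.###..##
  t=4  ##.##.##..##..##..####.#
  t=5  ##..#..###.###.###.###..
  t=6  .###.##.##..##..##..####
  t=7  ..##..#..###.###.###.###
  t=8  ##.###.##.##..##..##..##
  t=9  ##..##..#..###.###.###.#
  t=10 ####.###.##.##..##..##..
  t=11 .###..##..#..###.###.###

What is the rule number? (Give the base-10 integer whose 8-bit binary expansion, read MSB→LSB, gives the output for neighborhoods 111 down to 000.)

211

  nb ###: next=#  (t=0,i=20, bit7=1)
  nb ##.: next=#  (t=0,i=0, bit6=1)
  nb #.#: next=.  (t=0,i=1, bit5=0)
  nb #..: next=#  (t=0,i=3, bit4=1)
  nb .##: next=.  (t=0,i=19, bit3=0)
  nb .#.: next=.  (t=0,i=2, bit2=0)
  nb ..#: next=#  (t=0,i=5, bit1=1)
  nb ...: next=#  (t=0,i=4, bit0=1)
  bits 11010011 = 211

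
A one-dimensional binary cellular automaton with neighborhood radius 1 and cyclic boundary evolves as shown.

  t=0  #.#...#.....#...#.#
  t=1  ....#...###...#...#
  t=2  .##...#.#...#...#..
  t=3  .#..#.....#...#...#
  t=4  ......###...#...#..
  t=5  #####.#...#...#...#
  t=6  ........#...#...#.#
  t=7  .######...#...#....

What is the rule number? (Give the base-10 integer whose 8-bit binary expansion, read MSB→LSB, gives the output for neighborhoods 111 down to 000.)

9

  nb ###: next=.  (t=1,i=9, bit7=0)
  nb ##.: next=.  (t=0,i=0, bit6=0)
  nb #.#: next=.  (t=0,i=1, bit5=0)
  nb #..: next=.  (t=0,i=3, bit4=0)
  nb .##: next=#  (t=0,i=18, bit3=1)
  nb .#.: next=.  (t=0,i=2, bit2=0)
  nb ..#: next=.  (t=0,i=5, bit1=0)
  nb ...: next=#  (t=0,i=4, bit0=1)
  bits 00001001 = 9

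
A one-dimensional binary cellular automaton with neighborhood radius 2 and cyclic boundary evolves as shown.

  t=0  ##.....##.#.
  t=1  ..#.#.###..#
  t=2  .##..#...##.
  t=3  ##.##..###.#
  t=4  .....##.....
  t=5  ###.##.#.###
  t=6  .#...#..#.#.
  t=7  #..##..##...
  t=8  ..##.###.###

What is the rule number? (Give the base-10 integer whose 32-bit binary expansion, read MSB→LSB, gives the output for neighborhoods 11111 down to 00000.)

  ##### -> .   bit 31 = 0  t=5,i=0
  ####. -> #   bit 30 = 1  t=5,i=1
  ###.# -> .   bit 29 = 0  t=3,i=1
  ###.. -> .   bit 28 = 0  t=1,i=8
  ##.## -> .   bit 27 = 0  t=3,i=2
  ##.#. -> .   bit 26 = 0  t=0,i=9
  ##..# -> #   bit 25 = 1  t=1,i=9
  ##... -> #   bit 24 = 1  t=0,i=2
  #.### -> .   bit 23 = 0  t=1,i=6
  #.##. -> .   bit 22 = 0  t=0,i=0
  #.#.# -> .   bit 21 = 0  t=0,i=10
  #.#.. -> .   bit 20 = 0  t=6,i=10
  #..## -> #   bit 19 = 1  t=2,i=0
  #..#. -> #   bit 18 = 1  t=1,i=1
  #...# -> #   bit 17 = 1  t=2,i=7
  #.... -> .   bit 16 = 0  t=0,i=3
  .#### -> #   bit 15 = 1  t=5,i=10
  .###. -> .   bit 14 = 0  t=1,i=7
  .##.# -> #   bit 13 = 1  t=0,i=8
  .##.. -> .   bit 12 = 0  t=0,i=1
  .#.## -> #   bit 11 = 1  t=0,i=11
  .#.#. -> .   bit 10 = 0  t=1,i=3
  .#..# -> .   bit 9 = 0  t=1,i=0
  .#... -> .   bit 8 = 0  t=2,i=6
  ..### -> .   bit 7 = 0  t=3,i=7
  ..##. -> #   bit 6 = 1  t=0,i=7
  ..#.# -> #   bit 5 = 1  t=1,i=2
  ..#.. -> .   bit 4 = 0  t=1,i=11
  ...## -> #   bit 3 = 1  t=0,i=6
  ...#. -> #   bit 2 = 1  t=6,i=4
  ....# -> .   bit 1 = 0  t=0,i=5
  ..... -> #   bit 0 = 1  t=0,i=4
  bits 01000011000011101010100001101101 = 1125034093

1125034093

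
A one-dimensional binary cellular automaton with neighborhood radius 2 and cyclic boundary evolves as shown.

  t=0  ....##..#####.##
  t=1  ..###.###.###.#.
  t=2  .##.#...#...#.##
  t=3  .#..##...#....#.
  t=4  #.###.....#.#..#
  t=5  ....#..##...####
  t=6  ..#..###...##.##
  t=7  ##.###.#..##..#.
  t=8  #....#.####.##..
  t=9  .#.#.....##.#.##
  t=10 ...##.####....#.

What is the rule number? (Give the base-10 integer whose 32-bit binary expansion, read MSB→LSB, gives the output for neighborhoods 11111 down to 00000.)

4066116555

  ##### -> #   bit 31 = 1  t=0,i=10
  ####. -> #   bit 30 = 1  t=0,i=11
  ###.# -> #   bit 29 = 1  t=0,i=12
  ###.. -> #   bit 28 = 1  t=4,i=4
  ##.## -> .   bit 27 = 0  t=0,i=13
  ##.#. -> .   bit 26 = 0  t=1,i=13
  ##..# -> #   bit 25 = 1  t=0,i=6
  ##... -> .   bit 24 = 0  t=0,i=0
  #.### -> .   bit 23 = 0  t=1,i=6
  #.##. -> #   bit 22 = 1  t=0,i=14
  #.#.# -> .   bit 21 = 0  t=9,i=1
  #.#.. -> #   bit 20 = 1  t=1,i=14
  #..## -> #   bit 19 = 1  t=0,i=7
  #..#. -> #   bit 18 = 1  t=3,i=0
  #...# -> .   bit 17 = 0  t=1,i=0
  #.... -> .   bit 16 = 0  t=0,i=1
  .#### -> .   bit 15 = 0  t=0,i=9
  .###. -> .   bit 14 = 0  t=1,i=3
  .##.# -> .   bit 13 = 0  t=2,i=2
  .##.. -> .   bit 12 = 0  t=0,i=5
  .#.## -> .   bit 11 = 0  t=2,i=13
  .#.#. -> .   bit 10 = 0  t=4,i=11
  .#..# -> #   bit 9 = 1  t=3,i=2
  .#... -> #   bit 8 = 1  t=1,i=15
  ..### -> #   bit 7 = 1  t=0,i=8
  ..##. -> #   bit 6 = 1  t=0,i=4
  ..#.# -> .   bit 5 = 0  t=2,i=12
  ..#.. -> .   bit 4 = 0  t=2,i=8
  ...## -> #   bit 3 = 1  t=0,i=3
  ...#. -> .   bit 2 = 0  t=2,i=7
  ....# -> #   bit 1 = 1  t=0,i=2
  ..... -> #   bit 0 = 1  t=4,i=7
  bits 11110010010111000000001111001011 = 4066116555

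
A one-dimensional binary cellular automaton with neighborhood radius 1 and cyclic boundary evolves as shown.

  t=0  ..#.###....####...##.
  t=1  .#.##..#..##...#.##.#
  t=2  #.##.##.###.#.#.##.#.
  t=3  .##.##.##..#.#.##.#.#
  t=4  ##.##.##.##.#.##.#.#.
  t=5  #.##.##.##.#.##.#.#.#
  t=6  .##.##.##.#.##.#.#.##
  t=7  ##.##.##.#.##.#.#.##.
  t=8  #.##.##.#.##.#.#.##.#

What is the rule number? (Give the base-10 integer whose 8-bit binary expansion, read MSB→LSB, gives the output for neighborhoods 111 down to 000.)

58

  ###|.  b7=0 t=0,i=5
  ##.|.  b6=0 t=0,i=6
  #.#|#  b5=1 t=0,i=3
  #..|#  b4=1 t=0,i=7
  .##|#  b3=1 t=0,i=4
  .#.|.  b2=0 t=0,i=2
  ..#|#  b1=1 t=0,i=1
  ...|.  b0=0 t=0,i=0
  bits 00111010 = 58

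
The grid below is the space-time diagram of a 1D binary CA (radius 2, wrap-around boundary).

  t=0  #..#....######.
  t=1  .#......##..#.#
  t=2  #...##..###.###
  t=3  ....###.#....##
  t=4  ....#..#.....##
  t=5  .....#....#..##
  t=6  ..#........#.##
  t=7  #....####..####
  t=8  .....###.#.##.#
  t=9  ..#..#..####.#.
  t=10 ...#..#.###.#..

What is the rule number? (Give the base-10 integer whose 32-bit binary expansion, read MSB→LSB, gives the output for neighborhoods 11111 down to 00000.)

1180737249

  #####|.  b31=0 t=0,i=10
  ####.|#  b30=1 t=0,i=12
  ###.#|.  b29=0 t=0,i=13
  ###..|.  b28=0 t=2,i=0
  ##.##|.  b27=0 t=2,i=11
  ##.#.|#  b26=1 t=0,i=14
  ##..#|#  b25=1 t=1,i=10
  ##...|.  b24=0 t=2,i=1
  #.###|.  b23=0 t=2,i=12
  #.##.|#  b22=1 t=6,i=13
  #.#.#|#  b21=1 t=1,i=14
  #.#..|.  b20=0 t=0,i=0
  #..##|.  b19=0 t=2,i=7
  #..#.|.  b18=0 t=0,i=2
  #...#|.  b17=0 t=2,i=2
  #....|.  b16=0 t=0,i=5
  .####|#  b15=1 t=0,i=9
  .###.|.  b14=0 t=2,i=9
  .##.#|.  b13=0 t=8,i=12
  .##..|#  b12=1 t=1,i=9
  .#.##|#  b11=1 t=6,i=12
  .#.#.|#  b10=1 t=1,i=0
  .#..#|#  b9=1 t=0,i=1
  .#...|.  b8=0 t=0,i=4
  ..###|#  b7=1 t=0,i=8
  ..##.|#  b6=1 t=1,i=8
  ..#.#|#  b5=1 t=1,i=12
  ..#..|.  b4=0 t=0,i=3
  ...##|.  b3=0 t=0,i=7
  ...#.|.  b2=0 t=4,i=3
  ....#|.  b1=0 t=0,i=6
  .....|#  b0=1 t=1,i=4
  bits 01000110011000001001111011100001 = 1180737249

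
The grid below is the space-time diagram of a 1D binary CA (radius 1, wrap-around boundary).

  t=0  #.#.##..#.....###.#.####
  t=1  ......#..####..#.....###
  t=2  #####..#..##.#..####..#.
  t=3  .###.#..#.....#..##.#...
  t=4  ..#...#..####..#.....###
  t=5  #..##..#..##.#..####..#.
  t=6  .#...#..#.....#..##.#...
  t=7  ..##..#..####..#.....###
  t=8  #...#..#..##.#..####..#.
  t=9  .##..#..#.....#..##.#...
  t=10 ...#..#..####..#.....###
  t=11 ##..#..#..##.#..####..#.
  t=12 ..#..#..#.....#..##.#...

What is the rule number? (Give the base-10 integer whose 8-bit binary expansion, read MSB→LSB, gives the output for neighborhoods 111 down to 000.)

  nb ###: next=#  (t=0,i=15, bit7=1)
  nb ##.: next=.  (t=0,i=0, bit6=0)
  nb #.#: next=.  (t=0,i=1, bit5=0)
  nb #..: next=#  (t=0,i=6, bit4=1)
  nb .##: next=.  (t=0,i=4, bit3=0)
  nb .#.: next=.  (t=0,i=2, bit2=0)
  nb ..#: next=.  (t=0,i=7, bit1=0)
  nb ...: next=#  (t=0,i=10, bit0=1)
  bits 10010001 = 145

145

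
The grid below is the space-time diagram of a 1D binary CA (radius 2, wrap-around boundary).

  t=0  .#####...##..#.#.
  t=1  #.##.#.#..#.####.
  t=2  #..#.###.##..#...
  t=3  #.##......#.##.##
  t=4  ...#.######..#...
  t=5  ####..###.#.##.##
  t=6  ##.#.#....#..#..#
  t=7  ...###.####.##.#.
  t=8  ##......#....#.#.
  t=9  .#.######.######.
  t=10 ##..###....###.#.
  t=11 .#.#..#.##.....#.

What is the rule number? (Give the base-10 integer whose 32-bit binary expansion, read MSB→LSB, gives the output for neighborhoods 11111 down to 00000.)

  ##### -> #   bit 31 = 1  t=0,i=3
  ####. -> .   bit 30 = 0  t=0,i=4
  ###.# -> .   bit 29 = 0  t=1,i=15
  ###.. -> #   bit 28 = 1  t=0,i=5
  ##.## -> .   bit 27 = 0  t=2,i=8
  ##.#. -> .   bit 26 = 0  t=1,i=4
  ##..# -> .   bit 25 = 0  t=0,i=11
  ##... -> .   bit 24 = 0  t=0,i=6
  #.### -> .   bit 23 = 0  t=1,i=12
  #.##. -> .   bit 22 = 0  t=1,i=2
  #.#.# -> #   bit 21 = 1  t=1,i=0
  #.#.. -> #   bit 20 = 1  t=0,i=15
  #..## -> #   bit 19 = 1  t=0,i=0
  #..#. -> #   bit 18 = 1  t=0,i=12
  #...# -> #   bit 17 = 1  t=0,i=7
  #.... -> #   bit 16 = 1  t=3,i=5
  .#### -> #   bit 15 = 1  t=0,i=2
  .###. -> .   bit 14 = 0  t=2,i=6
  .##.# -> #   bit 13 = 1  t=1,i=3
  .##.. -> #   bit 12 = 1  t=0,i=10
  .#.## -> .   bit 11 = 0  t=1,i=1
  .#.#. -> #   bit 10 = 1  t=0,i=14
  .#..# -> .   bit 9 = 0  t=0,i=16
  .#... -> .   bit 8 = 0  t=2,i=14
  ..### -> .   bit 7 = 0  t=0,i=1
  ..##. -> .   bit 6 = 0  t=0,i=9
  ..#.# -> #   bit 5 = 1  t=0,i=13
  ..#.. -> #   bit 4 = 1  t=2,i=0
  ...## -> .   bit 3 = 0  t=0,i=8
  ...#. -> #   bit 2 = 1  t=2,i=16
  ....# -> #   bit 1 = 1  t=3,i=8
  ..... -> #   bit 0 = 1  t=3,i=6
  bits 10010000001111111011010000110111 = 2420094007

2420094007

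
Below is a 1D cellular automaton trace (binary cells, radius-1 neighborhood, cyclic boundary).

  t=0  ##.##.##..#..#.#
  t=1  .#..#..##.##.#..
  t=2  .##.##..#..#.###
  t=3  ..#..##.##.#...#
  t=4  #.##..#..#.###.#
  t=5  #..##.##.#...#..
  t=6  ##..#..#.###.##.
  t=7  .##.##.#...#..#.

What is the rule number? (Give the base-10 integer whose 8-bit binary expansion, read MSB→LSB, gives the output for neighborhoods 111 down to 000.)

85

  ### -> .   bit 7 = 0  t=0,i=0
  ##. -> #   bit 6 = 1  t=0,i=1
  #.# -> .   bit 5 = 0  t=0,i=2
  #.. -> #   bit 4 = 1  t=0,i=8
  .## -> .   bit 3 = 0  t=0,i=3
  .#. -> #   bit 2 = 1  t=0,i=10
  ..# -> .   bit 1 = 0  t=0,i=9
  ... -> #   bit 0 = 1  t=1,i=15
  bits 01010101 = 85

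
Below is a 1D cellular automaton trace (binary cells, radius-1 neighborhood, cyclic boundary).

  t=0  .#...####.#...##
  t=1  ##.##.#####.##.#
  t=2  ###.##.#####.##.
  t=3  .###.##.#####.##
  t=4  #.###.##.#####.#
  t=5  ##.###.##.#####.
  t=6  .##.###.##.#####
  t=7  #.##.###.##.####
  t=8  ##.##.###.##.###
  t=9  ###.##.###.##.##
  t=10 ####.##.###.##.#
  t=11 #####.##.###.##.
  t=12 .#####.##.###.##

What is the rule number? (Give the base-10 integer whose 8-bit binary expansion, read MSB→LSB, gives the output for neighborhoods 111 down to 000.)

  ### -> #   bit 7 = 1  t=0,i=6
  ##. -> #   bit 6 = 1  t=0,i=8
  #.# -> #   bit 5 = 1  t=0,i=0
  #.. -> .   bit 4 = 0  t=0,i=2
  .## -> .   bit 3 = 0  t=0,i=5
  .#. -> #   bit 2 = 1  t=0,i=1
  ..# -> #   bit 1 = 1  t=0,i=4
  ... -> #   bit 0 = 1  t=0,i=3
  bits 11100111 = 231

231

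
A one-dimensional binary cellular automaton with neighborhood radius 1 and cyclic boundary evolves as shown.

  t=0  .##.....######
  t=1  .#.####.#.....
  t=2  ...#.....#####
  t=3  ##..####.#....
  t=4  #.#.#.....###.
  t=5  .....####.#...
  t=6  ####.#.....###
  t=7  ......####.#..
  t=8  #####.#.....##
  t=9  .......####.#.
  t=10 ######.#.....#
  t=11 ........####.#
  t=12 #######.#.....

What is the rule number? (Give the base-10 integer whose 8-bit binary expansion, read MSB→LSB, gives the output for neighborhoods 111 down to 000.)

25

  ### -> .   bit 7 = 0  t=0,i=9
  ##. -> .   bit 6 = 0  t=0,i=2
  #.# -> .   bit 5 = 0  t=0,i=0
  #.. -> #   bit 4 = 1  t=0,i=3
  .## -> #   bit 3 = 1  t=0,i=1
  .#. -> .   bit 2 = 0  t=1,i=1
  ..# -> .   bit 1 = 0  t=0,i=7
  ... -> #   bit 0 = 1  t=0,i=4
  bits 00011001 = 25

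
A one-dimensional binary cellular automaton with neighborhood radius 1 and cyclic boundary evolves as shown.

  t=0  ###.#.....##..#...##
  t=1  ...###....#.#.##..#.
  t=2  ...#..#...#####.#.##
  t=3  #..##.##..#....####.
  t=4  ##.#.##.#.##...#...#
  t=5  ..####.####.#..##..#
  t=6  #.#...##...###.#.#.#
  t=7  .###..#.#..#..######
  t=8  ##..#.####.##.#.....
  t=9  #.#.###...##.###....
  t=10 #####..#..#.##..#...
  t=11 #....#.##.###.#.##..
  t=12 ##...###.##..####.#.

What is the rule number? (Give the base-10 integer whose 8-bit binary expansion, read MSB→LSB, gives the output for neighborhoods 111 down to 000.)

  ### -> .   bit 7 = 0  t=0,i=0
  ##. -> .   bit 6 = 0  t=0,i=2
  #.# -> #   bit 5 = 1  t=0,i=3
  #.. -> #   bit 4 = 1  t=0,i=5
  .## -> #   bit 3 = 1  t=0,i=10
  .#. -> #   bit 2 = 1  t=0,i=4
  ..# -> .   bit 1 = 0  t=0,i=9
  ... -> .   bit 0 = 0  t=0,i=6
  bits 00111100 = 60

60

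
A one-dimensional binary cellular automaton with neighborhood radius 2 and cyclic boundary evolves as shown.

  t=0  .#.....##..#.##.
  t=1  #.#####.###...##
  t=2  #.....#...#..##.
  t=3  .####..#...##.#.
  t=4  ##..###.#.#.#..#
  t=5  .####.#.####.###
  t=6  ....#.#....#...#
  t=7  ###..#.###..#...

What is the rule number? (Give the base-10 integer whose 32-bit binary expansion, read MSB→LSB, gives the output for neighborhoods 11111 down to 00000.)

841824139

  #####|.  b31=0 t=1,i=4
  ####.|.  b30=0 t=1,i=5
  ###.#|#  b29=1 t=1,i=0
  ###..|#  b28=1 t=1,i=10
  ##.##|.  b27=0 t=1,i=1
  ##.#.|.  b26=0 t=2,i=15
  ##..#|#  b25=1 t=0,i=9
  ##...|.  b24=0 t=1,i=11
  #.###|.  b23=0 t=1,i=2
  #.##.|.  b22=0 t=0,i=13
  #.#.#|#  b21=1 t=4,i=8
  #.#..|.  b20=0 t=2,i=0
  #..##|#  b19=1 t=2,i=12
  #..#.|#  b18=1 t=0,i=0
  #...#|.  b17=0 t=1,i=12
  #....|#  b16=1 t=0,i=3
  .####|.  b15=0 t=1,i=3
  .###.|.  b14=0 t=1,i=9
  .##.#|#  b13=1 t=2,i=14
  .##..|#  b12=1 t=0,i=8
  .#.##|.  b11=0 t=0,i=12
  .#.#.|#  b10=1 t=4,i=9
  .#..#|#  b9=1 t=2,i=11
  .#...|#  b8=1 t=0,i=2
  ..###|#  b7=1 t=1,i=14
  ..##.|.  b6=0 t=0,i=7
  ..#.#|.  b5=0 t=0,i=11
  ..#..|.  b4=0 t=0,i=1
  ...##|#  b3=1 t=0,i=6
  ...#.|.  b2=0 t=2,i=5
  ....#|#  b1=1 t=0,i=5
  .....|#  b0=1 t=0,i=4
  bits 00110010001011010011011110001011 = 841824139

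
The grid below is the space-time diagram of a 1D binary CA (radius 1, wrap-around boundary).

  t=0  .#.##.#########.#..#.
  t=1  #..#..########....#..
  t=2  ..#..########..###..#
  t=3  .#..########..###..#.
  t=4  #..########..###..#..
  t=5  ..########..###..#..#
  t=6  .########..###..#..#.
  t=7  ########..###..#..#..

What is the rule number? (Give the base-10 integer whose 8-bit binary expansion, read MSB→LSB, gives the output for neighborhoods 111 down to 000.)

139

  [7] ### => #  t=0,i=7
  [6] ##. => .  t=0,i=4
  [5] #.# => .  t=0,i=2
  [4] #.. => .  t=0,i=17
  [3] .## => #  t=0,i=3
  [2] .#. => .  t=0,i=1
  [1] ..# => #  t=0,i=0
  [0] ... => #  t=1,i=15
  bits 10001011 = 139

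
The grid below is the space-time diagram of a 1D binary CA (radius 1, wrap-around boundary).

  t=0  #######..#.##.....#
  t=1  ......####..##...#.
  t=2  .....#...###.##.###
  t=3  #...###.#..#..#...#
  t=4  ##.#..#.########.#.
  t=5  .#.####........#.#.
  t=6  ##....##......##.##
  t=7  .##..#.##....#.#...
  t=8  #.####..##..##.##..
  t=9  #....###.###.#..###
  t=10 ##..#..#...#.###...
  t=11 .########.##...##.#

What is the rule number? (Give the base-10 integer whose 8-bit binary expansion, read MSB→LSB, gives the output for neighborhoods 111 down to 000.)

86

  ### -> .   bit 7 = 0  t=0,i=0
  ##. -> #   bit 6 = 1  t=0,i=6
  #.# -> .   bit 5 = 0  t=0,i=10
  #.. -> #   bit 4 = 1  t=0,i=7
  .## -> .   bit 3 = 0  t=0,i=11
  .#. -> #   bit 2 = 1  t=0,i=9
  ..# -> #   bit 1 = 1  t=0,i=8
  ... -> .   bit 0 = 0  t=0,i=14
  bits 01010110 = 86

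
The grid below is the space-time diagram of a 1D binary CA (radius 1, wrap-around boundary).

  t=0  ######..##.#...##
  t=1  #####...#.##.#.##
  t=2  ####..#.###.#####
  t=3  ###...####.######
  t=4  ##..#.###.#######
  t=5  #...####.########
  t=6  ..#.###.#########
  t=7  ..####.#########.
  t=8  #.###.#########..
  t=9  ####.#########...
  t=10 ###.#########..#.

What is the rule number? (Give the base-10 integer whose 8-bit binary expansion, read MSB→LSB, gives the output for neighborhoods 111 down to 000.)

  [7] ### => #  t=0,i=0
  [6] ##. => .  t=0,i=5
  [5] #.# => #  t=0,i=10
  [4] #.. => .  t=0,i=6
  [3] .## => #  t=0,i=8
  [2] .#. => #  t=0,i=11
  [1] ..# => .  t=0,i=7
  [0] ... => #  t=0,i=13
  bits 10101101 = 173

173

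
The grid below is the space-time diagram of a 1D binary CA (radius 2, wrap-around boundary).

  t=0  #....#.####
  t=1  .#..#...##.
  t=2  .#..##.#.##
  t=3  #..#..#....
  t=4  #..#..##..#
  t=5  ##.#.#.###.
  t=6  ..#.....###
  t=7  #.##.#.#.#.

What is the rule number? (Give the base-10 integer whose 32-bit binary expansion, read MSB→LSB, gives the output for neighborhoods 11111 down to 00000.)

2936590621

  nb #####: next=#  (t=0,i=9, bit31=1)
  nb ####.: next=.  (t=0,i=10, bit30=0)
  nb ###.#: next=#  (t=5,i=9, bit29=1)
  nb ###..: next=.  (t=0,i=0, bit28=0)
  nb ##.##: next=#  (t=5,i=10, bit27=1)
  nb ##.#.: next=#  (t=2,i=0, bit26=1)
  nb ##..#: next=#  (t=1,i=10, bit25=1)
  nb ##...: next=#  (t=0,i=1, bit24=1)
  nb #.###: next=.  (t=0,i=7, bit23=0)
  nb #.##.: next=.  (t=2,i=9, bit22=0)
  nb #.#.#: next=.  (t=2,i=7, bit21=0)
  nb #.#..: next=.  (t=2,i=1, bit20=0)
  nb #..##: next=#  (t=2,i=3, bit19=1)
  nb #..#.: next=.  (t=1,i=0, bit18=0)
  nb #...#: next=.  (t=1,i=6, bit17=0)
  nb #....: next=.  (t=0,i=2, bit16=0)
  nb .####: next=#  (t=0,i=8, bit15=1)
  nb .###.: next=#  (t=5,i=8, bit14=1)
  nb .##.#: next=.  (t=2,i=5, bit13=0)
  nb .##..: next=#  (t=1,i=9, bit12=1)
  nb .#.##: next=.  (t=0,i=6, bit11=0)
  nb .#.#.: next=.  (t=5,i=4, bit10=0)
  nb .#..#: next=.  (t=1,i=2, bit9=0)
  nb .#...: next=#  (t=1,i=5, bit8=1)
  nb ..###: next=.  (t=6,i=8, bit7=0)
  nb ..##.: next=.  (t=1,i=8, bit6=0)
  nb ..#.#: next=.  (t=0,i=5, bit5=0)
  nb ..#..: next=#  (t=1,i=1, bit4=1)
  nb ...##: next=#  (t=1,i=7, bit3=1)
  nb ...#.: next=#  (t=0,i=4, bit2=1)
  nb ....#: next=.  (t=0,i=3, bit1=0)
  nb .....: next=#  (t=6,i=5, bit0=1)
  bits 10101111000010001101000100011101 = 2936590621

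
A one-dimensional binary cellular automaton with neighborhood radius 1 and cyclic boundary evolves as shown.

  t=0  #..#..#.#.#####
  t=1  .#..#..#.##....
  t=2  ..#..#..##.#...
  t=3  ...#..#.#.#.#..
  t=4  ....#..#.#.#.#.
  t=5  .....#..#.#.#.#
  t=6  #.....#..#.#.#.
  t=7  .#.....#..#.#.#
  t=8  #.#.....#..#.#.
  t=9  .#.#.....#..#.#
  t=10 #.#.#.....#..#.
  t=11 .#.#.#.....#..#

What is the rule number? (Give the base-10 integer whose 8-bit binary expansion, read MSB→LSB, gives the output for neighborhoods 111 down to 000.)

56

  ###|.  b7=0 t=0,i=11
  ##.|.  b6=0 t=0,i=0
  #.#|#  b5=1 t=0,i=7
  #..|#  b4=1 t=0,i=1
  .##|#  b3=1 t=0,i=10
  .#.|.  b2=0 t=0,i=3
  ..#|.  b1=0 t=0,i=2
  ...|.  b0=0 t=1,i=12
  bits 00111000 = 56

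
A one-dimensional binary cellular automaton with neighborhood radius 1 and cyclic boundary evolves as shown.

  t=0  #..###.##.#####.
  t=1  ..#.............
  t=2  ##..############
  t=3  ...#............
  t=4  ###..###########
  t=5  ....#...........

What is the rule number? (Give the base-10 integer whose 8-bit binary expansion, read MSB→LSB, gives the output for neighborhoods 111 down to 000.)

  ###|.  b7=0 t=0,i=4
  ##.|.  b6=0 t=0,i=5
  #.#|.  b5=0 t=0,i=6
  #..|.  b4=0 t=0,i=1
  .##|.  b3=0 t=0,i=3
  .#.|.  b2=0 t=0,i=0
  ..#|#  b1=1 t=0,i=2
  ...|#  b0=1 t=1,i=0
  bits 00000011 = 3

3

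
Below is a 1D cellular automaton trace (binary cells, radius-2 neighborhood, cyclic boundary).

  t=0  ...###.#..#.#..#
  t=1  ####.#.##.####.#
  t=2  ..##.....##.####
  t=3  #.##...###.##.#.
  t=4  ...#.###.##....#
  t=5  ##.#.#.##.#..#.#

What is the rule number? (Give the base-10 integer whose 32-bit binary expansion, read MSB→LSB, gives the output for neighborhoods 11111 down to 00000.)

  ##### -> .   bit 31 = 0  t=1,i=1
  ####. -> #   bit 30 = 1  t=1,i=2
  ###.# -> #   bit 29 = 1  t=0,i=5
  ###.. -> .   bit 28 = 0  t=2,i=15
  ##.## -> #   bit 27 = 1  t=1,i=9
  ##.#. -> .   bit 26 = 0  t=0,i=6
  ##..# -> #   bit 25 = 1  t=2,i=0
  ##... -> .   bit 24 = 0  t=2,i=4
  #.### -> #   bit 23 = 1  t=1,i=10
  #.##. -> .   bit 22 = 0  t=1,i=7
  #.#.# -> .   bit 21 = 0  t=1,i=5
  #.#.. -> #   bit 20 = 1  t=0,i=7
  #..## -> .   bit 19 = 0  t=2,i=1
  #..#. -> .   bit 18 = 0  t=0,i=9
  #...# -> #   bit 17 = 1  t=0,i=1
  #.... -> .   bit 16 = 0  t=2,i=5
  .#### -> .   bit 15 = 0  t=1,i=0
  .###. -> .   bit 14 = 0  t=0,i=4
  .##.# -> .   bit 13 = 0  t=1,i=8
  .##.. -> #   bit 12 = 1  t=2,i=3
  .#.## -> .   bit 11 = 0  t=1,i=6
  .#.#. -> #   bit 10 = 1  t=0,i=11
  .#..# -> #   bit 9 = 1  t=0,i=8
  .#... -> #   bit 8 = 1  t=0,i=0
  ..### -> #   bit 7 = 1  t=0,i=3
  ..##. -> #   bit 6 = 1  t=2,i=2
  ..#.# -> #   bit 5 = 1  t=0,i=10
  ..#.. -> #   bit 4 = 1  t=0,i=15
  ...## -> #   bit 3 = 1  t=0,i=2
  ...#. -> .   bit 2 = 0  t=4,i=2
  ....# -> #   bit 1 = 1  t=2,i=7
  ..... -> .   bit 0 = 0  t=2,i=6
  bits 01101010100100100001011111111010 = 1787959290

1787959290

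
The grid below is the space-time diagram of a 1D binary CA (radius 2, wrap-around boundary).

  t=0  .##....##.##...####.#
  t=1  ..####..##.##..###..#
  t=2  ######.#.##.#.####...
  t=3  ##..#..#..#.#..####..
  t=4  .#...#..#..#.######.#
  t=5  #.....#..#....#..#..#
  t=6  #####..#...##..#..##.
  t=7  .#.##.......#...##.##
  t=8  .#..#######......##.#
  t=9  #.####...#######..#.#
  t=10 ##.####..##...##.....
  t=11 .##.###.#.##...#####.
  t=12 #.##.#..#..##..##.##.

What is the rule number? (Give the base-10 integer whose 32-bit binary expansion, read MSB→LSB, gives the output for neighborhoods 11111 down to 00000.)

1495922307

  ##### -> .   bit 31 = 0  t=2,i=2
  ####. -> #   bit 30 = 1  t=0,i=17
  ###.# -> .   bit 29 = 0  t=0,i=18
  ###.. -> #   bit 28 = 1  t=1,i=5
  ##.## -> #   bit 27 = 1  t=0,i=9
  ##.#. -> .   bit 26 = 0  t=0,i=19
  ##..# -> .   bit 25 = 0  t=1,i=6
  ##... -> #   bit 24 = 1  t=0,i=3
  #.### -> .   bit 23 = 0  t=2,i=14
  #.##. -> .   bit 22 = 0  t=0,i=1
  #.#.# -> #   bit 21 = 1  t=0,i=20
  #.#.. -> .   bit 20 = 0  t=3,i=12
  #..## -> #   bit 19 = 1  t=1,i=1
  #..#. -> .   bit 18 = 0  t=1,i=19
  #...# -> .   bit 17 = 0  t=0,i=13
  #.... -> #   bit 16 = 1  t=0,i=4
  .#### -> #   bit 15 = 1  t=0,i=16
  .###. -> #   bit 14 = 1  t=1,i=16
  .##.# -> #   bit 13 = 1  t=0,i=8
  .##.. -> #   bit 12 = 1  t=0,i=2
  .#.## -> .   bit 11 = 0  t=0,i=0
  .#.#. -> #   bit 10 = 1  t=3,i=11
  .#..# -> #   bit 9 = 1  t=1,i=0
  .#... -> .   bit 8 = 0  t=4,i=2
  ..### -> #   bit 7 = 1  t=0,i=15
  ..##. -> .   bit 6 = 0  t=0,i=7
  ..#.# -> .   bit 5 = 0  t=3,i=10
  ..#.. -> .   bit 4 = 0  t=1,i=20
  ...## -> .   bit 3 = 0  t=0,i=6
  ...#. -> .   bit 2 = 0  t=4,i=4
  ....# -> #   bit 1 = 1  t=0,i=5
  ..... -> #   bit 0 = 1  t=5,i=3
  bits 01011001001010011111011010000011 = 1495922307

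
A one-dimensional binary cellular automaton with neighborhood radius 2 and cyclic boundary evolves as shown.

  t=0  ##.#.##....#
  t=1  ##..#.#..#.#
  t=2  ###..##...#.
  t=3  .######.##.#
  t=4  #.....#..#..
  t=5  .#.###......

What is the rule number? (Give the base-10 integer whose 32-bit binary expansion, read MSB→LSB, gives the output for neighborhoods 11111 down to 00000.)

  #####|.  b31=0 t=3,i=3
  ####.|.  b30=0 t=3,i=5
  ###.#|#  b29=1 t=0,i=1
  ###..|#  b28=1 t=1,i=1
  ##.##|.  b27=0 t=3,i=7
  ##.#.|.  b26=0 t=0,i=2
  ##..#|#  b25=1 t=1,i=2
  ##...|.  b24=0 t=0,i=7
  #.###|.  b23=0 t=1,i=11
  #.##.|.  b22=0 t=0,i=5
  #.#.#|.  b21=0 t=0,i=3
  #.#..|#  b20=1 t=1,i=6
  #..##|#  b19=1 t=2,i=4
  #..#.|.  b18=0 t=1,i=3
  #...#|#  b17=1 t=2,i=8
  #....|.  b16=0 t=0,i=8
  .####|.  b15=0 t=3,i=2
  .###.|#  b14=1 t=0,i=0
  .##.#|#  b13=1 t=3,i=9
  .##..|#  b12=1 t=0,i=6
  .#.##|#  b11=1 t=0,i=4
  .#.#.|#  b10=1 t=1,i=5
  .#..#|.  b9=0 t=1,i=7
  .#...|#  b8=1 t=4,i=1
  ..###|#  b7=1 t=0,i=11
  ..##.|#  b6=1 t=2,i=5
  ..#.#|.  b5=0 t=1,i=4
  ..#..|.  b4=0 t=4,i=0
  ...##|.  b3=0 t=0,i=10
  ...#.|#  b2=1 t=2,i=9
  ....#|#  b1=1 t=0,i=9
  .....|#  b0=1 t=4,i=3
  bits 00110010000110100111110111000111 = 840596935

840596935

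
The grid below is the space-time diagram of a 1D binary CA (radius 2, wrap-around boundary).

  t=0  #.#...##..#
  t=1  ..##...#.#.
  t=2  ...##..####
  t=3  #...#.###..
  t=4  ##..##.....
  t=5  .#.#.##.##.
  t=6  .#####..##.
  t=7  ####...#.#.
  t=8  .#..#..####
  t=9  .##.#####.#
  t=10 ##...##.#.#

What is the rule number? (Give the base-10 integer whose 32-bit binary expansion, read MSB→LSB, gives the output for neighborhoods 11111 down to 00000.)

2709036979

  [31] ##### => #  t=6,i=3
  [30] ####. => .  t=2,i=9
  [29] ###.# => #  t=8,i=10
  [28] ###.. => .  t=2,i=10
  [27] ##.## => .  t=5,i=7
  [26] ##.#. => .  t=0,i=1
  [25] ##..# => .  t=0,i=8
  [24] ##... => #  t=1,i=4
  [23] #.### => .  t=3,i=6
  [22] #.##. => #  t=5,i=5
  [21] #.#.# => #  t=5,i=3
  [20] #.#.. => #  t=0,i=2
  [19] #..## => #  t=0,i=9
  [18] #..#. => .  t=3,i=10
  [17] #...# => .  t=0,i=4
  [16] #.... => .  t=4,i=7
  [15] .#### => #  t=2,i=8
  [14] .###. => .  t=3,i=7
  [13] .##.# => .  t=0,i=0
  [12] .##.. => #  t=0,i=7
  [11] .#.## => #  t=3,i=5
  [10] .#.#. => #  t=1,i=8
  [9] .#..# => #  t=8,i=2
  [8] .#... => #  t=0,i=3
  [7] ..### => #  t=2,i=7
  [6] ..##. => .  t=0,i=6
  [5] ..#.# => #  t=1,i=7
  [4] ..#.. => #  t=3,i=0
  [3] ...## => .  t=0,i=5
  [2] ...#. => .  t=1,i=6
  [1] ....# => #  t=4,i=9
  [0] ..... => #  t=4,i=8
  bits 10100001011110001001111110110011 = 2709036979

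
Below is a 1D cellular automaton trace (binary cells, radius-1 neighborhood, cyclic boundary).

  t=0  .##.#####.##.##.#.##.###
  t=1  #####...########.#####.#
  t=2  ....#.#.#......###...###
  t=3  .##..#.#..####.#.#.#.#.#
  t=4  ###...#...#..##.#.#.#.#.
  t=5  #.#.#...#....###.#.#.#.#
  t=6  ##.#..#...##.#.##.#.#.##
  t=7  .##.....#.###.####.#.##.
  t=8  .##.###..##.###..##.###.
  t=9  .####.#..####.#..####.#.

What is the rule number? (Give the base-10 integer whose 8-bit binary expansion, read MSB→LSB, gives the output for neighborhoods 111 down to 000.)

  nb ###: next=.  (t=0,i=5, bit7=0)
  nb ##.: next=#  (t=0,i=2, bit6=1)
  nb #.#: next=#  (t=0,i=0, bit5=1)
  nb #..: next=.  (t=1,i=5, bit4=0)
  nb .##: next=#  (t=0,i=1, bit3=1)
  nb .#.: next=.  (t=0,i=16, bit2=0)
  nb ..#: next=.  (t=1,i=7, bit1=0)
  nb ...: next=#  (t=1,i=6, bit0=1)
  bits 01101001 = 105

105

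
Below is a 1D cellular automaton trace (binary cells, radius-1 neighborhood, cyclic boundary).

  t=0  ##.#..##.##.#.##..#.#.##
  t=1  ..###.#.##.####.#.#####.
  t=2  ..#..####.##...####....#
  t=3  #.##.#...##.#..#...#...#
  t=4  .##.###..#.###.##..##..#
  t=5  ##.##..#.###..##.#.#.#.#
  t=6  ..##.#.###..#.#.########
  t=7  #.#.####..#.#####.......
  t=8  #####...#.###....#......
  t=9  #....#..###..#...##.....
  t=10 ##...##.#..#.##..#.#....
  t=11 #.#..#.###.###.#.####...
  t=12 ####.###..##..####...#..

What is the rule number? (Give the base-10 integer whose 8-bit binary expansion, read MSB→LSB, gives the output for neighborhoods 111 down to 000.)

60

  ### -> .   bit 7 = 0  t=0,i=0
  ##. -> .   bit 6 = 0  t=0,i=1
  #.# -> #   bit 5 = 1  t=0,i=2
  #.. -> #   bit 4 = 1  t=0,i=4
  .## -> #   bit 3 = 1  t=0,i=6
  .#. -> #   bit 2 = 1  t=0,i=3
  ..# -> .   bit 1 = 0  t=0,i=5
  ... -> .   bit 0 = 0  t=1,i=0
  bits 00111100 = 60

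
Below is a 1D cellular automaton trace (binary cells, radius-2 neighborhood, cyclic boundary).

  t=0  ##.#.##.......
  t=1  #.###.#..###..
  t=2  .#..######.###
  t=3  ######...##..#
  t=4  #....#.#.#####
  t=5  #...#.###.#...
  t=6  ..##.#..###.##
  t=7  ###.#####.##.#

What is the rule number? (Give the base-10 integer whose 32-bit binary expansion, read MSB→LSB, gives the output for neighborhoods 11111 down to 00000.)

  nb #####: next=.  (t=2,i=6, bit31=0)
  nb ####.: next=.  (t=2,i=8, bit30=0)
  nb ###.#: next=#  (t=1,i=4, bit29=1)
  nb ###..: next=#  (t=1,i=11, bit28=1)
  nb ##.##: next=#  (t=2,i=10, bit27=1)
  nb ##.#.: next=#  (t=0,i=2, bit26=1)
  nb ##..#: next=#  (t=1,i=12, bit25=1)
  nb ##...: next=.  (t=0,i=7, bit24=0)
  nb #.###: next=.  (t=1,i=2, bit23=0)
  nb #.##.: next=.  (t=0,i=5, bit22=0)
  nb #.#.#: next=#  (t=0,i=3, bit21=1)
  nb #.#..: next=#  (t=1,i=6, bit20=1)
  nb #..##: next=#  (t=1,i=8, bit19=1)
  nb #..#.: next=#  (t=1,i=13, bit18=1)
  nb #...#: next=#  (t=3,i=7, bit17=1)
  nb #....: next=.  (t=0,i=8, bit16=0)
  nb .####: next=#  (t=2,i=5, bit15=1)
  nb .###.: next=.  (t=1,i=3, bit14=0)
  nb .##.#: next=.  (t=0,i=1, bit13=0)
  nb .##..: next=#  (t=0,i=6, bit12=1)
  nb .#.##: next=#  (t=0,i=4, bit11=1)
  nb .#.#.: next=#  (t=4,i=6, bit10=1)
  nb .#..#: next=#  (t=1,i=7, bit9=1)
  nb .#...: next=.  (t=5,i=1, bit8=0)
  nb ..###: next=#  (t=1,i=9, bit7=1)
  nb ..##.: next=#  (t=0,i=0, bit6=1)
  nb ..#.#: next=.  (t=1,i=0, bit5=0)
  nb ..#..: next=.  (t=5,i=0, bit4=0)
  nb ...##: next=.  (t=0,i=13, bit3=0)
  nb ...#.: next=#  (t=4,i=4, bit2=1)
  nb ....#: next=.  (t=0,i=12, bit1=0)
  nb .....: next=#  (t=0,i=9, bit0=1)
  bits 00111110001111101001111011000101 = 1044291269

1044291269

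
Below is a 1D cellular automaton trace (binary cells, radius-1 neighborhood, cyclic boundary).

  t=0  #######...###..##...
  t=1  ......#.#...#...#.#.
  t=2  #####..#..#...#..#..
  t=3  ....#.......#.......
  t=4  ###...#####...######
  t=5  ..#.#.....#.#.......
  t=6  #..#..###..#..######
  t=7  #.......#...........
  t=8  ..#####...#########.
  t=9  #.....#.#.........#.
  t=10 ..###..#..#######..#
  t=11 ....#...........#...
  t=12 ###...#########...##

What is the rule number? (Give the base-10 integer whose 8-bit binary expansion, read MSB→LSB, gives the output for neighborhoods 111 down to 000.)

  [7] ### => .  t=0,i=1
  [6] ##. => #  t=0,i=6
  [5] #.# => #  t=1,i=7
  [4] #.. => .  t=0,i=7
  [3] .## => .  t=0,i=0
  [2] .#. => .  t=1,i=6
  [1] ..# => .  t=0,i=9
  [0] ... => #  t=0,i=8
  bits 01100001 = 97

97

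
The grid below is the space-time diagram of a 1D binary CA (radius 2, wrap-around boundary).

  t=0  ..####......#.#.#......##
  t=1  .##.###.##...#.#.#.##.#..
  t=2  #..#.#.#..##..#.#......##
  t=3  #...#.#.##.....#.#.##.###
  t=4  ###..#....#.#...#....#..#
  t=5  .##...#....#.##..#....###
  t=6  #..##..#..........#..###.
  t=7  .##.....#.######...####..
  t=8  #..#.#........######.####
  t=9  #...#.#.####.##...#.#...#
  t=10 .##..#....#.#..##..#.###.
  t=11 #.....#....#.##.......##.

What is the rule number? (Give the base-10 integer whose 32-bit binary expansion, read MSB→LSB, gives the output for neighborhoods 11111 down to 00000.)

1493845897

  nb #####: next=.  (t=7,i=12, bit31=0)
  nb ####.: next=#  (t=0,i=4, bit30=1)
  nb ###.#: next=.  (t=1,i=6, bit29=0)
  nb ###..: next=#  (t=0,i=5, bit28=1)
  nb ##.##: next=#  (t=1,i=3, bit27=1)
  nb ##.#.: next=.  (t=1,i=21, bit26=0)
  nb ##..#: next=.  (t=0,i=0, bit25=0)
  nb ##...: next=#  (t=0,i=6, bit24=1)
  nb #.###: next=.  (t=1,i=4, bit23=0)
  nb #.##.: next=.  (t=1,i=8, bit22=0)
  nb #.#.#: next=.  (t=0,i=14, bit21=0)
  nb #.#..: next=.  (t=0,i=16, bit20=0)
  nb #..##: next=#  (t=0,i=1, bit19=1)
  nb #..#.: next=.  (t=2,i=2, bit18=0)
  nb #...#: next=#  (t=1,i=11, bit17=1)
  nb #....: next=.  (t=0,i=7, bit16=0)
  nb .####: next=.  (t=0,i=3, bit15=0)
  nb .###.: next=#  (t=1,i=5, bit14=1)
  nb .##.#: next=.  (t=1,i=2, bit13=0)
  nb .##..: next=.  (t=0,i=24, bit12=0)
  nb .#.##: next=.  (t=1,i=18, bit11=0)
  nb .#.#.: next=#  (t=0,i=13, bit10=1)
  nb .#..#: next=#  (t=2,i=8, bit9=1)
  nb .#...: next=#  (t=0,i=17, bit8=1)
  nb ..###: next=#  (t=0,i=2, bit7=1)
  nb ..##.: next=.  (t=0,i=23, bit6=0)
  nb ..#.#: next=.  (t=0,i=12, bit5=0)
  nb ..#..: next=.  (t=4,i=5, bit4=0)
  nb ...##: next=#  (t=0,i=22, bit3=1)
  nb ...#.: next=.  (t=0,i=11, bit2=0)
  nb ....#: next=.  (t=0,i=10, bit1=0)
  nb .....: next=#  (t=0,i=8, bit0=1)
  bits 01011001000010100100011110001001 = 1493845897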